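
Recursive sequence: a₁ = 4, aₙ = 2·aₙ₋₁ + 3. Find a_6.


Computing step by step:
a_1 = 4
a_2 = 11
a_3 = 25
a_4 = 53
a_5 = 109
a_6 = 221


a_6 = 221


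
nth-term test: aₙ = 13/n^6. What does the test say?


lim(n→∞) 13/n^6 = 0
lim aₙ = 0 → nth-term test is INCONCLUSIVE
(Need other tests; this is actually a convergent p-series with p=6 > 1)

Inconclusive (lim aₙ = 0; need another test)


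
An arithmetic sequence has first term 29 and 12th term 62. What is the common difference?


d = (aₙ - a₁)/(n-1)
= (62 - 29)/(12-1)
= 33/11 = 3

d = 3


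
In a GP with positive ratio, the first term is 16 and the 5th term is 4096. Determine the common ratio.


r^(n-1) = aₙ/a₁
r^4 = 4096/16 = 256
r = 256^(1/4)
= ±4; taking r > 0 gives r = 4

r = 4


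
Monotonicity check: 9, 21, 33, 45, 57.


Differences: 12, 12, 12, 12
All differences > 0 → strictly INCREASING

Monotonically increasing


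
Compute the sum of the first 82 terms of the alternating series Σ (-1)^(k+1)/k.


S = 1 - 1/2 + 1/3 - 1/4 + 1/5 - 1/6 + 1/7 - 1/8 ± ...
= 0.6871
(Full series converges to +ln(2) ≈ +0.6931)

S_82 = 0.6871


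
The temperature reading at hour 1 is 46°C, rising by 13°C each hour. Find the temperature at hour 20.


aₙ = a₁ + (n-1)d
= 46 + (20-1)×13
= 46 + 247
= 293

a_20 = 293


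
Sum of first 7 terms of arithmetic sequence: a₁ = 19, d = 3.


aₙ = 19 + (7-1)×3 = 37
Sₙ = n(a₁+aₙ)/2 = 7×(19+37)/2
= 7×56/2 = 196

S_7 = 196


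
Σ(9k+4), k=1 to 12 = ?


Σ(9k+4) = 9·Σk + 4·n
= 9·78 + 4·12
= 702 + 48 = 750

Σ = 750


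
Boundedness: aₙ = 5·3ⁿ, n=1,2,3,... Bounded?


aₙ = 5·3ⁿ → as n→∞, aₙ→∞ (since base 3 > 1)
No finite upper bound exists
The sequence is UNBOUNDED

Unbounded (aₙ → ∞ as n → ∞)


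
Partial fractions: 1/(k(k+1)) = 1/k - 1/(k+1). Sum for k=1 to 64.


1/(k(k+1)) = 1/k - 1/(k+1) (partial fractions)
Telescoping: Σ = 1 - 1/65 = 64/65

Sum = 64/65


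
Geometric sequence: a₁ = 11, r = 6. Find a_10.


aₙ = a₁·r^(n-1)
= 11×6^9
= 11×10077696
= 110854656

a_10 = 110854656


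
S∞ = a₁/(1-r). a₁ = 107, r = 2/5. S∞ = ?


S∞ = a₁/(1-r) = 107/(1 - 2/5)
= 107/(3/5)
= 535/3

S∞ = 535/3


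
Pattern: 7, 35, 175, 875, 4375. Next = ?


Pattern: geometric (r=5)
Terms: 7, 35, 175, 875, 4375
Next term = 21875

Next term = 21875


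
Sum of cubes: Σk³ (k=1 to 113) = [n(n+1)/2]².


n(n+1)/2 = 113×114/2 = 6441
Σk³ = 6441² = 41486481

Σk³ = 41486481


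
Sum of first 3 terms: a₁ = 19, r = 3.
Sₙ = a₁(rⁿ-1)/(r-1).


Sₙ = 19×(3^3 - 1)/(3 - 1)
= 19×(27 - 1)/2
= 19×26/2
= 247

S_3 = 247


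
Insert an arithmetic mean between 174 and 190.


AM = (174 + 190)/2 = 364/2 = 182

AM = 182


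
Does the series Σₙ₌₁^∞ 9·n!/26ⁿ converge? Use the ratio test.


aₙ = 9·n!/26^n
a_{n+1}/aₙ = (n+1)!/26^(n+1) × 26^n/n!  (constant 9 cancels)
= (n+1)/26
L = lim(n→∞) (n+1)/26 = ∞
L > 1 → series DIVERGES

Diverges (ratio test: L = ∞ > 1)


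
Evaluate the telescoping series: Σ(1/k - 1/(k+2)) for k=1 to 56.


Telescoping with gap 2: two head and two tail terms survive.
= (1 + 1/2) - (1/57 + 1/58)
= 3/2 - 1/57 - 1/58 = 2422/1653

Sum = 2422/1653


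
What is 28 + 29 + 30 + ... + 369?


Σₖ₌28^369 k = Σₖ₌₁^369 k − Σₖ₌₁^27 k
= 369·370/2 − 27·28/2
= 68265 − 378 = 67887

Σk = 67887


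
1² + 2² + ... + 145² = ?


n = 145
n(n+1)(2n+1)/6 = 145×146×291/6
= 6160470/6 = 1026745

Σk² = 1026745


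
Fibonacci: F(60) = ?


Fibonacci sequence: 1, 1, 2, 3, 5, 8, 13, 21, 34, 55, 89, ...
F(60) = 1548008755920

F(60) = 1548008755920


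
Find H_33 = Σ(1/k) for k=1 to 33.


H_33 = 1/1 + 1/2 + 1/3 + ... + 1/33
= 53676090078349/13127595717600
≈ 4.0888

H_33 = 53676090078349/13127595717600 ≈ 4.0888


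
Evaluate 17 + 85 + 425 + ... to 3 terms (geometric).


Sₙ = 17×(5^3 - 1)/(5 - 1)
= 17×(125 - 1)/4
= 17×124/4
= 527

S_3 = 527


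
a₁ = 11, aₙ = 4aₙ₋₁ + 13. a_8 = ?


Computing step by step:
a_1 = 11
a_2 = 57
a_3 = 241
a_4 = 977
a_5 = 3921
a_6 = 15697
a_7 = 62801
a_8 = 251217


a_8 = 251217


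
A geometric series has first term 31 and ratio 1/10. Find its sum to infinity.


S∞ = a₁/(1-r) = 31/(1 - 1/10)
= 31/(9/10)
= 310/9

S∞ = 310/9


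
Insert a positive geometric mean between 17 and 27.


GM = √(17×27) = √459 = 21.4243

GM = 21.4243


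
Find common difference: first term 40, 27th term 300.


d = (aₙ - a₁)/(n-1)
= (300 - 40)/(27-1)
= 260/26 = 10

d = 10


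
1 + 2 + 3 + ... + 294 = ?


n(n+1)/2 = 294×295/2 = 86730/2 = 43365

Σk = 43365


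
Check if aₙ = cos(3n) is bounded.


For all n, -1 ≤ cos(3n) ≤ 1, so -1 ≤ cos(3n) ≤ 1
Lower bound: -1, Upper bound: 1
The sequence IS bounded

Bounded (-1 ≤ aₙ ≤ 1)


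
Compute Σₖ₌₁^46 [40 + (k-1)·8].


aₙ = 40 + (46-1)×8 = 400
Sₙ = n(a₁+aₙ)/2 = 46×(40+400)/2
= 46×440/2 = 10120

S_46 = 10120


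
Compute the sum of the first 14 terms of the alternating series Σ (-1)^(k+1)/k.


S = 1 - 1/2 + 1/3 - 1/4 + 1/5 - 1/6 + 1/7 - 1/8 ± ...
= 0.6587
(Full series converges to +ln(2) ≈ +0.6931)

S_14 = 0.6587


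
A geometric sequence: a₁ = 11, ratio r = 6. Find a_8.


aₙ = a₁·r^(n-1)
= 11×6^7
= 11×279936
= 3079296

a_8 = 3079296


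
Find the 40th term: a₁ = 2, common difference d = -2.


aₙ = a₁ + (n-1)d
= 2 + (40-1)×-2
= 2 - 78
= -76

a_40 = -76


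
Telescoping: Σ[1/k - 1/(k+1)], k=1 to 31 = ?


Telescoping: adjacent terms cancel.
= 1/1 - 1/32
= 1 - 1/32 = 31/32

Sum = 31/32


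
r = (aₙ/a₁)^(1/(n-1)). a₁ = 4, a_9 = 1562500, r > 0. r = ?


r^(n-1) = aₙ/a₁
r^8 = 1562500/4 = 390625
r = 390625^(1/8)
= ±5; taking r > 0 gives r = 5

r = 5


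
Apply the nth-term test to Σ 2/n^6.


lim(n→∞) 2/n^6 = 0
lim aₙ = 0 → nth-term test is INCONCLUSIVE
(Need other tests; this is actually a convergent p-series with p=6 > 1)

Inconclusive (lim aₙ = 0; need another test)


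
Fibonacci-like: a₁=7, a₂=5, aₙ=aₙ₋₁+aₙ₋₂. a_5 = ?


Computing iteratively: 7, 5, 12, 17, 29
a_5 = 29

a_5 = 29


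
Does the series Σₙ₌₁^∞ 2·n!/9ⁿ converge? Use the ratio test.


aₙ = 2·n!/9^n
a_{n+1}/aₙ = (n+1)!/9^(n+1) × 9^n/n!  (constant 2 cancels)
= (n+1)/9
L = lim(n→∞) (n+1)/9 = ∞
L > 1 → series DIVERGES

Diverges (ratio test: L = ∞ > 1)


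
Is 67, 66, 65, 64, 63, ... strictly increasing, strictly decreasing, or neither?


Differences: -1, -1, -1, -1
All differences < 0 → strictly DECREASING

Monotonically decreasing


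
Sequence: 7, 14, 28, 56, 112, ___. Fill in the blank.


Pattern: geometric (r=2)
Terms: 7, 14, 28, 56, 112
Next term = 224

Next term = 224


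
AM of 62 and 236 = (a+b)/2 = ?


AM = (62 + 236)/2 = 298/2 = 149

AM = 149


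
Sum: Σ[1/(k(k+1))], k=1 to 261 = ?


1/(k(k+1)) = 1/k - 1/(k+1) (partial fractions)
Telescoping: Σ = 1 - 1/262 = 261/262

Sum = 261/262


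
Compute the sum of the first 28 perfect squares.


n = 28
n(n+1)(2n+1)/6 = 28×29×57/6
= 46284/6 = 7714

Σk² = 7714


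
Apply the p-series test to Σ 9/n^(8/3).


p-series test: Σ c/n^p converges if p > 1, diverges if p ≤ 1 (constant c > 0 doesn't affect convergence).
p = 8/3
8/3 > 1 → CONVERGES

Converges (p = 8/3 > 1)


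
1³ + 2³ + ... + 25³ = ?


n(n+1)/2 = 25×26/2 = 325
Σk³ = 325² = 105625

Σk³ = 105625


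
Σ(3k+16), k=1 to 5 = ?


Σ(3k+16) = 3·Σk + 16·n
= 3·15 + 16·5
= 45 + 80 = 125

Σ = 125


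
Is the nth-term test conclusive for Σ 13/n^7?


lim(n→∞) 13/n^7 = 0
lim aₙ = 0 → nth-term test is INCONCLUSIVE
(Need other tests; this is actually a convergent p-series with p=7 > 1)

Inconclusive (lim aₙ = 0; need another test)


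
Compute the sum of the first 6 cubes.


n(n+1)/2 = 6×7/2 = 21
Σk³ = 21² = 441

Σk³ = 441


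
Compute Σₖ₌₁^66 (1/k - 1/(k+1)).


Telescoping: adjacent terms cancel.
= 1/1 - 1/67
= 1 - 1/67 = 66/67

Sum = 66/67


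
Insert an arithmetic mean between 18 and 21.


AM = (18 + 21)/2 = 39/2 = 19.5

AM = 19.5


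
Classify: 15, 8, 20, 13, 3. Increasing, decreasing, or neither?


Differences: -7, 12, -7, -10
Difference at position 2 is +12 (> 0) but position 1 is -7 (< 0) — sequence both rises and falls
→ NOT monotonic

Not monotonic


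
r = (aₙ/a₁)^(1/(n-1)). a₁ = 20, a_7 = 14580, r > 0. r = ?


r^(n-1) = aₙ/a₁
r^6 = 14580/20 = 729
r = 729^(1/6)
= ±3; taking r > 0 gives r = 3

r = 3


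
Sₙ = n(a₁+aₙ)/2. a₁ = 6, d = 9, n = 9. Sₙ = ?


aₙ = 6 + (9-1)×9 = 78
Sₙ = n(a₁+aₙ)/2 = 9×(6+78)/2
= 9×84/2 = 378

S_9 = 378


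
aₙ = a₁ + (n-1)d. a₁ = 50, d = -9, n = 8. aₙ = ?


aₙ = a₁ + (n-1)d
= 50 + (8-1)×-9
= 50 - 63
= -13

a_8 = -13


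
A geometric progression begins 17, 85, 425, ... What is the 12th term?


aₙ = a₁·r^(n-1)
= 17×5^11
= 17×48828125
= 830078125

a_12 = 830078125


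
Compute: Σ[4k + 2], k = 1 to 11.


Σ(4k+2) = 4·Σk + 2·n
= 4·66 + 2·11
= 264 + 22 = 286

Σ = 286


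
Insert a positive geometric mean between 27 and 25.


GM = √(27×25) = √675 = 25.9808

GM = 25.9808


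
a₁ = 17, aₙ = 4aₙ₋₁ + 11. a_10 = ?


Computing step by step:
a_1 = 17
a_2 = 79
a_3 = 327
a_4 = 1319
a_5 = 5287
a_6 = 21159
a_7 = 84647
a_8 = 338599
a_9 = 1354407
a_10 = 5417639


a_10 = 5417639


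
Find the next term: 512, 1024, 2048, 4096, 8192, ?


Pattern: powers of 2: 2ⁿ
Terms: 512, 1024, 2048, 4096, 8192
Next term = 16384

Next term = 16384


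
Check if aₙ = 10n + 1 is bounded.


aₙ = 10n + 1 → as n→∞, aₙ→∞
No finite upper bound exists
The sequence is UNBOUNDED

Unbounded (aₙ → ∞ as n → ∞)


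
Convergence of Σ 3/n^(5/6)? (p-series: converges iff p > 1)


p-series test: Σ c/n^p converges if p > 1, diverges if p ≤ 1 (constant c > 0 doesn't affect convergence).
p = 5/6
5/6 ≤ 1 → DIVERGES

Diverges (p = 5/6 ≤ 1)


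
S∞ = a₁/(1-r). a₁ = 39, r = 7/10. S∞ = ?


S∞ = a₁/(1-r) = 39/(1 - 7/10)
= 39/(3/10)
= 130

S∞ = 130


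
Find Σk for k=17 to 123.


Σₖ₌17^123 k = Σₖ₌₁^123 k − Σₖ₌₁^16 k
= 123·124/2 − 16·17/2
= 7626 − 136 = 7490

Σk = 7490


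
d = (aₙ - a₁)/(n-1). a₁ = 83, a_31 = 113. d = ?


d = (aₙ - a₁)/(n-1)
= (113 - 83)/(31-1)
= 30/30 = 1

d = 1


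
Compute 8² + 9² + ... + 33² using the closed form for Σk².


Σₖ₌8^33 k² = Σₖ₌₁^33 k² − Σₖ₌₁^7 k²
= 33·34·67/6 − 7·8·15/6
= 12529 − 140 = 12389

Σk² = 12389


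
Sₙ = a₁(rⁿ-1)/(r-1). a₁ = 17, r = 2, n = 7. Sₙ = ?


Sₙ = 17×(2^7 - 1)/(2 - 1)
= 17×(128 - 1)/1
= 17×127/1
= 2159

S_7 = 2159


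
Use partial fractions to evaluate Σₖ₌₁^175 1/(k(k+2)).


1/(k(k+2)) = (1/2)·(1/k - 1/(k+2)) (partial fractions)
Telescoping: Σ = (1/2)·(1 + 1/2 - 1/176 - 1/177) = 46375/62304

Sum = 46375/62304


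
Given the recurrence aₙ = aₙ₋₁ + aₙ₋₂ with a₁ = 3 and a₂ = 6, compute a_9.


Computing iteratively: 3, 6, 9, 15, 24, 39, 63, 102, 165
a_9 = 165

a_9 = 165


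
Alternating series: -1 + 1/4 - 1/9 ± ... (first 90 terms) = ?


S = -1 + 1/4 - 1/9 + 1/16 - 1/25 + 1/36 - 1/49 + 1/64 ± ...
= -0.8224
(Full series converges to -π²/12 ≈ -0.8225)

S_90 = -0.8224


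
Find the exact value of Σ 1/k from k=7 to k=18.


Σₖ₌7^18 1/k = 1/7 + 1/8 + 1/9 + ... + 1/18
= 853661/816816
≈ 1.0451

Sum = 853661/816816 ≈ 1.0451


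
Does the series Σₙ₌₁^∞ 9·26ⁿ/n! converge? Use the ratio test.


aₙ = 9·26^n/n!
a_{n+1}/aₙ = 26^(n+1)/(n+1)! × n!/26^n  (constant 9 cancels)
= 26/(n+1)
L = lim(n→∞) 26/(n+1) = 0
L < 1 → series CONVERGES

Converges (ratio test: L = 0 < 1)


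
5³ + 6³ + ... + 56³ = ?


Σₖ₌5^56 k³ = [56·57/2]² − [4·5/2]²
= 2547216 − 100 = 2547116

Σk³ = 2547116


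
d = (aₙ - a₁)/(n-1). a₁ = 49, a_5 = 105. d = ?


d = (aₙ - a₁)/(n-1)
= (105 - 49)/(5-1)
= 56/4 = 14

d = 14


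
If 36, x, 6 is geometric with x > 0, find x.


GM = √(36×6) = √216 = 14.6969

GM = 14.6969


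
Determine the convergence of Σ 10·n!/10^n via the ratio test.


aₙ = 10·n!/10^n
a_{n+1}/aₙ = (n+1)!/10^(n+1) × 10^n/n!  (constant 10 cancels)
= (n+1)/10
L = lim(n→∞) (n+1)/10 = ∞
L > 1 → series DIVERGES

Diverges (ratio test: L = ∞ > 1)


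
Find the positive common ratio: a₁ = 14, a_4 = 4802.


r^(n-1) = aₙ/a₁
r^3 = 4802/14 = 343
r = 343^(1/3)
= 7

r = 7


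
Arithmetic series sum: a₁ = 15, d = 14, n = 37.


aₙ = 15 + (37-1)×14 = 519
Sₙ = n(a₁+aₙ)/2 = 37×(15+519)/2
= 37×534/2 = 9879

S_37 = 9879


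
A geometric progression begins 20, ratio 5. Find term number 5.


aₙ = a₁·r^(n-1)
= 20×5^4
= 20×625
= 12500

a_5 = 12500


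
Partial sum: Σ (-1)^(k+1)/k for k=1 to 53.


S = 1 - 1/2 + 1/3 - 1/4 + 1/5 - 1/6 + 1/7 - 1/8 ± ...
= 0.7025
(Full series converges to +ln(2) ≈ +0.6931)

S_53 = 0.7025


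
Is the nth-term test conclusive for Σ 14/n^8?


lim(n→∞) 14/n^8 = 0
lim aₙ = 0 → nth-term test is INCONCLUSIVE
(Need other tests; this is actually a convergent p-series with p=8 > 1)

Inconclusive (lim aₙ = 0; need another test)


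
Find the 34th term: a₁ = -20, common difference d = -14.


aₙ = a₁ + (n-1)d
= -20 + (34-1)×-14
= -20 - 462
= -482

a_34 = -482


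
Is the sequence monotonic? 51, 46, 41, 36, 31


Differences: -5, -5, -5, -5
All differences < 0 → strictly DECREASING

Monotonically decreasing


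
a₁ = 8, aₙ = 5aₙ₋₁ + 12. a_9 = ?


Computing step by step:
a_1 = 8
a_2 = 52
a_3 = 272
a_4 = 1372
a_5 = 6872
a_6 = 34372
a_7 = 171872
a_8 = 859372
a_9 = 4296872


a_9 = 4296872


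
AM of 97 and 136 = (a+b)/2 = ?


AM = (97 + 136)/2 = 233/2 = 116.5

AM = 116.5


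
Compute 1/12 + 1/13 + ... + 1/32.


Σₖ₌12^32 1/k = 1/12 + 1/13 + 1/14 + ... + 1/32
= 149980107719459/144403552893600
≈ 1.0386

Sum = 149980107719459/144403552893600 ≈ 1.0386


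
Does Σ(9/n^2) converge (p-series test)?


p-series test: Σ c/n^p converges if p > 1, diverges if p ≤ 1 (constant c > 0 doesn't affect convergence).
p = 2
2 > 1 → CONVERGES

Converges (p = 2 > 1)


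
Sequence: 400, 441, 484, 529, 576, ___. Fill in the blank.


Pattern: perfect squares: n²
Terms: 400, 441, 484, 529, 576
Next term = 625

Next term = 625


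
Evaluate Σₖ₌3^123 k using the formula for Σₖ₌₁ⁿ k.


Σₖ₌3^123 k = Σₖ₌₁^123 k − Σₖ₌₁^2 k
= 123·124/2 − 2·3/2
= 7626 − 3 = 7623

Σk = 7623


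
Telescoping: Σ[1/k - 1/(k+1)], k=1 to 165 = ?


Telescoping: adjacent terms cancel.
= 1/1 - 1/166
= 1 - 1/166 = 165/166

Sum = 165/166


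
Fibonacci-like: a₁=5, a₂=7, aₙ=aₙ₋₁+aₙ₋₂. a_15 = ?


Computing iteratively: 5, 7, 12, 19, 31, 50, 81, 131, 212, 343, 555, 898, ...
a_15 = 3804

a_15 = 3804


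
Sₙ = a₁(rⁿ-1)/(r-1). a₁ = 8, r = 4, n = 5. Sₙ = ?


Sₙ = 8×(4^5 - 1)/(4 - 1)
= 8×(1024 - 1)/3
= 8×1023/3
= 2728

S_5 = 2728


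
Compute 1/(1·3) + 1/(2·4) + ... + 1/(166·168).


1/(k(k+2)) = (1/2)·(1/k - 1/(k+2)) (partial fractions)
Telescoping: Σ = (1/2)·(1 + 1/2 - 1/167 - 1/168) = 41749/56112

Sum = 41749/56112


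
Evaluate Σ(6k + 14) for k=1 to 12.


Σ(6k+14) = 6·Σk + 14·n
= 6·78 + 14·12
= 468 + 168 = 636

Σ = 636


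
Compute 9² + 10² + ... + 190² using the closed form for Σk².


Σₖ₌9^190 k² = Σₖ₌₁^190 k² − Σₖ₌₁^8 k²
= 190·191·381/6 − 8·9·17/6
= 2304415 − 204 = 2304211

Σk² = 2304211


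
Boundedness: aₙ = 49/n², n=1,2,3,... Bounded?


a₁ = 49, a₂ = 49/4, a₃ = 49/9, ...
0 < aₙ ≤ 49 for all n ≥ 1
The sequence IS bounded

Bounded (0 < aₙ ≤ 49)


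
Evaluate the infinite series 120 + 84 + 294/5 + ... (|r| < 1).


S∞ = a₁/(1-r) = 120/(1 - 7/10)
= 120/(3/10)
= 400

S∞ = 400


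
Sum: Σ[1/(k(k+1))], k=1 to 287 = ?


1/(k(k+1)) = 1/k - 1/(k+1) (partial fractions)
Telescoping: Σ = 1 - 1/288 = 287/288

Sum = 287/288


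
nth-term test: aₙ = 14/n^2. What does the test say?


lim(n→∞) 14/n^2 = 0
lim aₙ = 0 → nth-term test is INCONCLUSIVE
(Need other tests; this is actually a convergent p-series with p=2 > 1)

Inconclusive (lim aₙ = 0; need another test)


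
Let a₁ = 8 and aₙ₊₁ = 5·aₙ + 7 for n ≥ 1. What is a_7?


Computing step by step:
a_1 = 8
a_2 = 47
a_3 = 242
a_4 = 1217
a_5 = 6092
a_6 = 30467
a_7 = 152342


a_7 = 152342


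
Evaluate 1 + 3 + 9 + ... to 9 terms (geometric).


Sₙ = 1×(3^9 - 1)/(3 - 1)
= 1×(19683 - 1)/2
= 1×19682/2
= 9841

S_9 = 9841


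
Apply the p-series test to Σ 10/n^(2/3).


p-series test: Σ c/n^p converges if p > 1, diverges if p ≤ 1 (constant c > 0 doesn't affect convergence).
p = 2/3
2/3 ≤ 1 → DIVERGES

Diverges (p = 2/3 ≤ 1)


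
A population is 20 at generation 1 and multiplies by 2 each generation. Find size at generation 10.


aₙ = a₁·r^(n-1)
= 20×2^9
= 20×512
= 10240

a_10 = 10240


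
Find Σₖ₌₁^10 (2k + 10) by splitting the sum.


Σ(2k+10) = 2·Σk + 10·n
= 2·55 + 10·10
= 110 + 100 = 210

Σ = 210


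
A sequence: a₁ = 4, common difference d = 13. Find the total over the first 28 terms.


aₙ = 4 + (28-1)×13 = 355
Sₙ = n(a₁+aₙ)/2 = 28×(4+355)/2
= 28×359/2 = 5026

S_28 = 5026


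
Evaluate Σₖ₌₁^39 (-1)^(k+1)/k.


S = 1 - 1/2 + 1/3 - 1/4 + 1/5 - 1/6 + 1/7 - 1/8 ± ...
= 0.7058
(Full series converges to +ln(2) ≈ +0.6931)

S_39 = 0.7058


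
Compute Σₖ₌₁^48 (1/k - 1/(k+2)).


Telescoping with gap 2: two head and two tail terms survive.
= (1 + 1/2) - (1/49 + 1/50)
= 3/2 - 1/49 - 1/50 = 1788/1225

Sum = 1788/1225


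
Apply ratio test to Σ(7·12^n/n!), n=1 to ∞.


aₙ = 7·12^n/n!
a_{n+1}/aₙ = 12^(n+1)/(n+1)! × n!/12^n  (constant 7 cancels)
= 12/(n+1)
L = lim(n→∞) 12/(n+1) = 0
L < 1 → series CONVERGES

Converges (ratio test: L = 0 < 1)


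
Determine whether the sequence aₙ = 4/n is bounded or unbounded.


a₁ = 4, a₂ = 4/2, a₃ = 4/3, ...
0 < aₙ ≤ 4 for all n ≥ 1
Lower bound: 0, Upper bound: 4
The sequence IS bounded

Bounded (0 < aₙ ≤ 4)


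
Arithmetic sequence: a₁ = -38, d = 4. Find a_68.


aₙ = a₁ + (n-1)d
= -38 + (68-1)×4
= -38 + 268
= 230

a_68 = 230


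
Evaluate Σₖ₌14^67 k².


Σₖ₌14^67 k² = Σₖ₌₁^67 k² − Σₖ₌₁^13 k²
= 67·68·135/6 − 13·14·27/6
= 102510 − 819 = 101691

Σk² = 101691


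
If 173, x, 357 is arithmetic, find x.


AM = (173 + 357)/2 = 530/2 = 265

AM = 265


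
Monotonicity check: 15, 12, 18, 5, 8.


Differences: -3, 6, -13, 3
Difference at position 2 is +6 (> 0) but position 1 is -3 (< 0) — sequence both rises and falls
→ NOT monotonic

Not monotonic


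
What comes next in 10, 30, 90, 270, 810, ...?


Pattern: geometric (r=3)
Terms: 10, 30, 90, 270, 810
Next term = 2430

Next term = 2430


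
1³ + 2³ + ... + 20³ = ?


n(n+1)/2 = 20×21/2 = 210
Σk³ = 210² = 44100

Σk³ = 44100


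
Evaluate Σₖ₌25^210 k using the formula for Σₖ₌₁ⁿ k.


Σₖ₌25^210 k = Σₖ₌₁^210 k − Σₖ₌₁^24 k
= 210·211/2 − 24·25/2
= 22155 − 300 = 21855

Σk = 21855


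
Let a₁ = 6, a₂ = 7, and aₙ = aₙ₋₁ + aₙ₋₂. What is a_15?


Computing iteratively: 6, 7, 13, 20, 33, 53, 86, 139, 225, 364, 589, 953, ...
a_15 = 4037

a_15 = 4037


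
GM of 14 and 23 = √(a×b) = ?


GM = √(14×23) = √322 = 17.9444

GM = 17.9444


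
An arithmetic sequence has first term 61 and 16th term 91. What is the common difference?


d = (aₙ - a₁)/(n-1)
= (91 - 61)/(16-1)
= 30/15 = 2

d = 2


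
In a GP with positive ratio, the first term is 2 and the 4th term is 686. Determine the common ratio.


r^(n-1) = aₙ/a₁
r^3 = 686/2 = 343
r = 343^(1/3)
= 7

r = 7


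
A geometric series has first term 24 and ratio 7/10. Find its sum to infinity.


S∞ = a₁/(1-r) = 24/(1 - 7/10)
= 24/(3/10)
= 80

S∞ = 80


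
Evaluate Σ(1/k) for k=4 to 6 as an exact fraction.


Σₖ₌4^6 1/k = 1/4 + 1/5 + 1/6
= 37/60
≈ 0.6167

Sum = 37/60 ≈ 0.6167


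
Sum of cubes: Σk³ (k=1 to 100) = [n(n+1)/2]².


n(n+1)/2 = 100×101/2 = 5050
Σk³ = 5050² = 25502500

Σk³ = 25502500


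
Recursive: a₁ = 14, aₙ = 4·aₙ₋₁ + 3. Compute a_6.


Computing step by step:
a_1 = 14
a_2 = 59
a_3 = 239
a_4 = 959
a_5 = 3839
a_6 = 15359


a_6 = 15359


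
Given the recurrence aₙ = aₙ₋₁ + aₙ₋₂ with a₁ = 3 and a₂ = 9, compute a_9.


Computing iteratively: 3, 9, 12, 21, 33, 54, 87, 141, 228
a_9 = 228

a_9 = 228


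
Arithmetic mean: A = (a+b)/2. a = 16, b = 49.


AM = (16 + 49)/2 = 65/2 = 32.5

AM = 32.5


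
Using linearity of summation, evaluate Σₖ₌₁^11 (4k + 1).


Σ(4k+1) = 4·Σk + 1·n
= 4·66 + 1·11
= 264 + 11 = 275

Σ = 275


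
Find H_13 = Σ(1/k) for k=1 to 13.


H_13 = 1/1 + 1/2 + 1/3 + ... + 1/13
= 1145993/360360
≈ 3.1801

H_13 = 1145993/360360 ≈ 3.1801


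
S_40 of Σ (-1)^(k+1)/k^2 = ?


S = 1 - 1/4 + 1/9 - 1/16 + 1/25 - 1/36 + 1/49 - 1/64 ± ...
= 0.8222
(Full series converges to +π²/12 ≈ +0.8225)

S_40 = 0.8222


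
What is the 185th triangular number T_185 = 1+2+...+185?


n(n+1)/2 = 185×186/2 = 34410/2 = 17205

Σk = 17205


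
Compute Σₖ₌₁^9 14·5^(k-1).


Sₙ = 14×(5^9 - 1)/(5 - 1)
= 14×(1953125 - 1)/4
= 14×1953124/4
= 6835934

S_9 = 6835934


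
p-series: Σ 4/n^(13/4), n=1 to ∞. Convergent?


p-series test: Σ c/n^p converges if p > 1, diverges if p ≤ 1 (constant c > 0 doesn't affect convergence).
p = 13/4
13/4 > 1 → CONVERGES

Converges (p = 13/4 > 1)


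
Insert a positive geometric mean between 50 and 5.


GM = √(50×5) = √250 = 15.8114

GM = 15.8114


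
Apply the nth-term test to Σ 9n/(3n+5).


lim(n→∞) 9n/(3n+5) = 9/3 = 3  (divide numerator and denominator by n)
lim aₙ = 3 ≠ 0 → series DIVERGES

Diverges (lim aₙ = 3 ≠ 0)


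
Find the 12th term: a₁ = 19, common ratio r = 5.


aₙ = a₁·r^(n-1)
= 19×5^11
= 19×48828125
= 927734375

a_12 = 927734375


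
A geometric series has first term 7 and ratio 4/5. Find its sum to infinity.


S∞ = a₁/(1-r) = 7/(1 - 4/5)
= 7/(1/5)
= 35

S∞ = 35


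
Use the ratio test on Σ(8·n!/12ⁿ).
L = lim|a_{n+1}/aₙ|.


aₙ = 8·n!/12^n
a_{n+1}/aₙ = (n+1)!/12^(n+1) × 12^n/n!  (constant 8 cancels)
= (n+1)/12
L = lim(n→∞) (n+1)/12 = ∞
L > 1 → series DIVERGES

Diverges (ratio test: L = ∞ > 1)


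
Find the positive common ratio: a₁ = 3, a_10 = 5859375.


r^(n-1) = aₙ/a₁
r^9 = 5859375/3 = 1953125
r = 1953125^(1/9)
= 5

r = 5


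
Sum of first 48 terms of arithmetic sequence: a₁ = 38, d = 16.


aₙ = 38 + (48-1)×16 = 790
Sₙ = n(a₁+aₙ)/2 = 48×(38+790)/2
= 48×828/2 = 19872

S_48 = 19872


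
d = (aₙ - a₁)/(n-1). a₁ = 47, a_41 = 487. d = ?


d = (aₙ - a₁)/(n-1)
= (487 - 47)/(41-1)
= 440/40 = 11

d = 11


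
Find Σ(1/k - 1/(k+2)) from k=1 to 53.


Telescoping with gap 2: two head and two tail terms survive.
= (1 + 1/2) - (1/54 + 1/55)
= 3/2 - 1/54 - 1/55 = 2173/1485

Sum = 2173/1485


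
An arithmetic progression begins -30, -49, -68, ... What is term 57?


aₙ = a₁ + (n-1)d
= -30 + (57-1)×-19
= -30 - 1064
= -1094

a_57 = -1094


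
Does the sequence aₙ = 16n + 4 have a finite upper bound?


aₙ = 16n + 4 → as n→∞, aₙ→∞
No finite upper bound exists
The sequence is UNBOUNDED

Unbounded (aₙ → ∞ as n → ∞)


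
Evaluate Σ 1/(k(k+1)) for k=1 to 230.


1/(k(k+1)) = 1/k - 1/(k+1) (partial fractions)
Telescoping: Σ = 1 - 1/231 = 230/231

Sum = 230/231


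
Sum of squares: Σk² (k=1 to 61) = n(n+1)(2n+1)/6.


n = 61
n(n+1)(2n+1)/6 = 61×62×123/6
= 465186/6 = 77531

Σk² = 77531


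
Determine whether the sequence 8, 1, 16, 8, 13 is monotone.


Differences: -7, 15, -8, 5
Difference at position 2 is +15 (> 0) but position 1 is -7 (< 0) — sequence both rises and falls
→ NOT monotonic

Not monotonic


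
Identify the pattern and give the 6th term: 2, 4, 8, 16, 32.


Pattern: powers of 2: 2ⁿ
Terms: 2, 4, 8, 16, 32
Next term = 64

Next term = 64


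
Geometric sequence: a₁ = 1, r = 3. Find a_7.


aₙ = a₁·r^(n-1)
= 1×3^6
= 1×729
= 729

a_7 = 729


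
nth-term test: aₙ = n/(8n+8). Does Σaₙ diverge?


lim(n→∞) n/(8n+8) = 1/8 = 1/8  (divide numerator and denominator by n)
lim aₙ = 1/8 ≠ 0 → series DIVERGES

Diverges (lim aₙ = 1/8 ≠ 0)


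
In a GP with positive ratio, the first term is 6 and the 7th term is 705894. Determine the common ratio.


r^(n-1) = aₙ/a₁
r^6 = 705894/6 = 117649
r = 117649^(1/6)
= ±7; taking r > 0 gives r = 7

r = 7


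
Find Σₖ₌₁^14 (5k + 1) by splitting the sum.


Σ(5k+1) = 5·Σk + 1·n
= 5·105 + 1·14
= 525 + 14 = 539

Σ = 539


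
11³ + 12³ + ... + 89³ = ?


Σₖ₌11^89 k³ = [89·90/2]² − [10·11/2]²
= 16040025 − 3025 = 16037000

Σk³ = 16037000


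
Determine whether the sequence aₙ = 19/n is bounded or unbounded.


a₁ = 19, a₂ = 19/2, a₃ = 19/3, ...
0 < aₙ ≤ 19 for all n ≥ 1
Lower bound: 0, Upper bound: 19
The sequence IS bounded

Bounded (0 < aₙ ≤ 19)


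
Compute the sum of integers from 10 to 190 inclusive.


Σₖ₌10^190 k = Σₖ₌₁^190 k − Σₖ₌₁^9 k
= 190·191/2 − 9·10/2
= 18145 − 45 = 18100

Σk = 18100


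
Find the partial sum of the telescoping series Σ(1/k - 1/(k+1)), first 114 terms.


Telescoping: adjacent terms cancel.
= 1/1 - 1/115
= 1 - 1/115 = 114/115

Sum = 114/115


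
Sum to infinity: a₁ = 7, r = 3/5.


S∞ = a₁/(1-r) = 7/(1 - 3/5)
= 7/(2/5)
= 35/2

S∞ = 35/2


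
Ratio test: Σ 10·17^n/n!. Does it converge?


aₙ = 10·17^n/n!
a_{n+1}/aₙ = 17^(n+1)/(n+1)! × n!/17^n  (constant 10 cancels)
= 17/(n+1)
L = lim(n→∞) 17/(n+1) = 0
L < 1 → series CONVERGES

Converges (ratio test: L = 0 < 1)


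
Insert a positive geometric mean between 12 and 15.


GM = √(12×15) = √180 = 13.4164

GM = 13.4164


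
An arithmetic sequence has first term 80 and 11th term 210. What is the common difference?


d = (aₙ - a₁)/(n-1)
= (210 - 80)/(11-1)
= 130/10 = 13

d = 13


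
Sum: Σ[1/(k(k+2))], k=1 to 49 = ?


1/(k(k+2)) = (1/2)·(1/k - 1/(k+2)) (partial fractions)
Telescoping: Σ = (1/2)·(1 + 1/2 - 1/50 - 1/51) = 931/1275

Sum = 931/1275


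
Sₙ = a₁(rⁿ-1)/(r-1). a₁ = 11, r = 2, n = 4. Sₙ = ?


Sₙ = 11×(2^4 - 1)/(2 - 1)
= 11×(16 - 1)/1
= 11×15/1
= 165

S_4 = 165


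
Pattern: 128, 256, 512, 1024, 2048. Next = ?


Pattern: powers of 2: 2ⁿ
Terms: 128, 256, 512, 1024, 2048
Next term = 4096

Next term = 4096


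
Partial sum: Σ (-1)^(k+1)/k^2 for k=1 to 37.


S = 1 - 1/4 + 1/9 - 1/16 + 1/25 - 1/36 + 1/49 - 1/64 ± ...
= 0.8228
(Full series converges to +π²/12 ≈ +0.8225)

S_37 = 0.8228


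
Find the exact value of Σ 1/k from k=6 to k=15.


Σₖ₌6^15 1/k = 1/6 + 1/7 + 1/8 + 1/9 + 1/10 + 1/11 + 1/12 + 1/13 + 1/14 + 1/15
= 74587/72072
≈ 1.0349

Sum = 74587/72072 ≈ 1.0349


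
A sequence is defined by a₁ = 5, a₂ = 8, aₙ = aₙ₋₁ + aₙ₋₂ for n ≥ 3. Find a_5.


Computing iteratively: 5, 8, 13, 21, 34
a_5 = 34

a_5 = 34


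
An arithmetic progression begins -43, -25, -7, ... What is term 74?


aₙ = a₁ + (n-1)d
= -43 + (74-1)×18
= -43 + 1314
= 1271

a_74 = 1271


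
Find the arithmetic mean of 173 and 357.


AM = (173 + 357)/2 = 530/2 = 265

AM = 265


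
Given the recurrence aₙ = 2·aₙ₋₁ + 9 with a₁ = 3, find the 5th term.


Computing step by step:
a_1 = 3
a_2 = 15
a_3 = 39
a_4 = 87
a_5 = 183


a_5 = 183


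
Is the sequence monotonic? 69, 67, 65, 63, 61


Differences: -2, -2, -2, -2
All differences < 0 → strictly DECREASING

Monotonically decreasing


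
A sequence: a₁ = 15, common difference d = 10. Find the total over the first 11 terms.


aₙ = 15 + (11-1)×10 = 115
Sₙ = n(a₁+aₙ)/2 = 11×(15+115)/2
= 11×130/2 = 715

S_11 = 715


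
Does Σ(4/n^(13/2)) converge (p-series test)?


p-series test: Σ c/n^p converges if p > 1, diverges if p ≤ 1 (constant c > 0 doesn't affect convergence).
p = 13/2
13/2 > 1 → CONVERGES

Converges (p = 13/2 > 1)


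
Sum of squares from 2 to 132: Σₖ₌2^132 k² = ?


Σₖ₌2^132 k² = Σₖ₌₁^132 k² − Σₖ₌₁^1 k²
= 132·133·265/6 − 1·2·3/6
= 775390 − 1 = 775389

Σk² = 775389


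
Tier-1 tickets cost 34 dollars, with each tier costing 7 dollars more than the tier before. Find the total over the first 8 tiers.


aₙ = 34 + (8-1)×7 = 83
Sₙ = n(a₁+aₙ)/2 = 8×(34+83)/2
= 8×117/2 = 468

S_8 = 468


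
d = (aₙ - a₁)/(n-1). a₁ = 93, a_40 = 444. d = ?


d = (aₙ - a₁)/(n-1)
= (444 - 93)/(40-1)
= 351/39 = 9

d = 9


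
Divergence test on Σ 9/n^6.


lim(n→∞) 9/n^6 = 0
lim aₙ = 0 → nth-term test is INCONCLUSIVE
(Need other tests; this is actually a convergent p-series with p=6 > 1)

Inconclusive (lim aₙ = 0; need another test)


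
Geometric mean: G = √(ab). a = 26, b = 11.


GM = √(26×11) = √286 = 16.9115

GM = 16.9115


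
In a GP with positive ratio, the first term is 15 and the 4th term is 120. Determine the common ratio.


r^(n-1) = aₙ/a₁
r^3 = 120/15 = 8
r = 8^(1/3)
= 2

r = 2


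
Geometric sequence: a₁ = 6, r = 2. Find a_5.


aₙ = a₁·r^(n-1)
= 6×2^4
= 6×16
= 96

a_5 = 96


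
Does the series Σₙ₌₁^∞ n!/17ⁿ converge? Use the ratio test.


aₙ = n!/17^n
a_{n+1}/aₙ = (n+1)!/17^(n+1) × 17^n/n!
= (n+1)/17
L = lim(n→∞) (n+1)/17 = ∞
L > 1 → series DIVERGES

Diverges (ratio test: L = ∞ > 1)


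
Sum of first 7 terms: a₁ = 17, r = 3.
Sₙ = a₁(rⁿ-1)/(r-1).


Sₙ = 17×(3^7 - 1)/(3 - 1)
= 17×(2187 - 1)/2
= 17×2186/2
= 18581

S_7 = 18581


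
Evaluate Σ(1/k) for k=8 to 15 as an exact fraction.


Σₖ₌8^15 1/k = 1/8 + 1/9 + 1/10 + 1/11 + 1/12 + 1/13 + 1/14 + 1/15
= 52279/72072
≈ 0.7254

Sum = 52279/72072 ≈ 0.7254


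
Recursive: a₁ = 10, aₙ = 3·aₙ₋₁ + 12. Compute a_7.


Computing step by step:
a_1 = 10
a_2 = 42
a_3 = 138
a_4 = 426
a_5 = 1290
a_6 = 3882
a_7 = 11658


a_7 = 11658


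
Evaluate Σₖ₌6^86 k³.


Σₖ₌6^86 k³ = [86·87/2]² − [5·6/2]²
= 13995081 − 225 = 13994856

Σk³ = 13994856


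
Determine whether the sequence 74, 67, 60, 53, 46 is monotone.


Differences: -7, -7, -7, -7
All differences < 0 → strictly DECREASING

Monotonically decreasing


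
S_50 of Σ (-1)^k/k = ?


S = -1 + 1/2 - 1/3 + 1/4 - 1/5 + 1/6 - 1/7 + 1/8 ± ...
= -0.6832
(Full series converges to -ln(2) ≈ -0.6931)

S_50 = -0.6832


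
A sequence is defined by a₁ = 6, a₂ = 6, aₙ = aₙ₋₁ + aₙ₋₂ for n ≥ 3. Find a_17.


Computing iteratively: 6, 6, 12, 18, 30, 48, 78, 126, 204, 330, 534, 864, ...
a_17 = 9582

a_17 = 9582


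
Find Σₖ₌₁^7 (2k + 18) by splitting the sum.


Σ(2k+18) = 2·Σk + 18·n
= 2·28 + 18·7
= 56 + 126 = 182

Σ = 182


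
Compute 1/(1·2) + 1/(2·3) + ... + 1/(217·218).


1/(k(k+1)) = 1/k - 1/(k+1) (partial fractions)
Telescoping: Σ = 1 - 1/218 = 217/218

Sum = 217/218


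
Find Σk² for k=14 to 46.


Σₖ₌14^46 k² = Σₖ₌₁^46 k² − Σₖ₌₁^13 k²
= 46·47·93/6 − 13·14·27/6
= 33511 − 819 = 32692

Σk² = 32692


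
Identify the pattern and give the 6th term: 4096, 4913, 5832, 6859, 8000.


Pattern: perfect cubes: n³
Terms: 4096, 4913, 5832, 6859, 8000
Next term = 9261

Next term = 9261


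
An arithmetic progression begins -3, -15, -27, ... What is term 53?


aₙ = a₁ + (n-1)d
= -3 + (53-1)×-12
= -3 - 624
= -627

a_53 = -627


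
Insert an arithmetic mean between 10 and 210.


AM = (10 + 210)/2 = 220/2 = 110

AM = 110


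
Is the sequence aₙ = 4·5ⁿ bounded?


aₙ = 4·5ⁿ → as n→∞, aₙ→∞ (since base 5 > 1)
No finite upper bound exists
The sequence is UNBOUNDED

Unbounded (aₙ → ∞ as n → ∞)


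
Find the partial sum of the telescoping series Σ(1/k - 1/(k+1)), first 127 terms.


Telescoping: adjacent terms cancel.
= 1/1 - 1/128
= 1 - 1/128 = 127/128

Sum = 127/128


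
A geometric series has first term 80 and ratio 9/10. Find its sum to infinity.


S∞ = a₁/(1-r) = 80/(1 - 9/10)
= 80/(1/10)
= 800

S∞ = 800


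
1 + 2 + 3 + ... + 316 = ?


n(n+1)/2 = 316×317/2 = 100172/2 = 50086

Σk = 50086


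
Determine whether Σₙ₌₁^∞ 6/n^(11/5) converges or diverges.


p-series test: Σ c/n^p converges if p > 1, diverges if p ≤ 1 (constant c > 0 doesn't affect convergence).
p = 11/5
11/5 > 1 → CONVERGES

Converges (p = 11/5 > 1)


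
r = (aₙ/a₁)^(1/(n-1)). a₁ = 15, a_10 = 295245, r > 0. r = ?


r^(n-1) = aₙ/a₁
r^9 = 295245/15 = 19683
r = 19683^(1/9)
= 3

r = 3


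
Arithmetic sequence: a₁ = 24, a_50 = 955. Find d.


d = (aₙ - a₁)/(n-1)
= (955 - 24)/(50-1)
= 931/49 = 19

d = 19


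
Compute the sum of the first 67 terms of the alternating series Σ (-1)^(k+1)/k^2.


S = 1 - 1/4 + 1/9 - 1/16 + 1/25 - 1/36 + 1/49 - 1/64 ± ...
= 0.8226
(Full series converges to +π²/12 ≈ +0.8225)

S_67 = 0.8226


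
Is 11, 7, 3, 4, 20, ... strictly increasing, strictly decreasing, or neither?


Differences: -4, -4, 1, 16
Difference at position 3 is +1 (> 0) but position 1 is -4 (< 0) — sequence both rises and falls
→ NOT monotonic

Not monotonic


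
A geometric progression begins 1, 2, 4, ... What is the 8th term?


aₙ = a₁·r^(n-1)
= 1×2^7
= 1×128
= 128

a_8 = 128


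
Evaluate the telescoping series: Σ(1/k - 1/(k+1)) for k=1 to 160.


Telescoping: adjacent terms cancel.
= 1/1 - 1/161
= 1 - 1/161 = 160/161

Sum = 160/161


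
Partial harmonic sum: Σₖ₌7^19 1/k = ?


Σₖ₌7^19 1/k = 1/7 + 1/8 + 1/9 + ... + 1/19
= 17036375/15519504
≈ 1.0977

Sum = 17036375/15519504 ≈ 1.0977


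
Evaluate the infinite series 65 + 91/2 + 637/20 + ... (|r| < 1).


S∞ = a₁/(1-r) = 65/(1 - 7/10)
= 65/(3/10)
= 650/3

S∞ = 650/3


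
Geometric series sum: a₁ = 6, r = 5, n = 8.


Sₙ = 6×(5^8 - 1)/(5 - 1)
= 6×(390625 - 1)/4
= 6×390624/4
= 585936

S_8 = 585936


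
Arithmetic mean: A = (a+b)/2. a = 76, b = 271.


AM = (76 + 271)/2 = 347/2 = 173.5

AM = 173.5


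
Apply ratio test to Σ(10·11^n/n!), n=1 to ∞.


aₙ = 10·11^n/n!
a_{n+1}/aₙ = 11^(n+1)/(n+1)! × n!/11^n  (constant 10 cancels)
= 11/(n+1)
L = lim(n→∞) 11/(n+1) = 0
L < 1 → series CONVERGES

Converges (ratio test: L = 0 < 1)


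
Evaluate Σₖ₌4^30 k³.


Σₖ₌4^30 k³ = [30·31/2]² − [3·4/2]²
= 216225 − 36 = 216189

Σk³ = 216189


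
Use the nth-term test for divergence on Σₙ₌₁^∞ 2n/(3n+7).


lim(n→∞) 2n/(3n+7) = 2/3 = 2/3  (divide numerator and denominator by n)
lim aₙ = 2/3 ≠ 0 → series DIVERGES

Diverges (lim aₙ = 2/3 ≠ 0)


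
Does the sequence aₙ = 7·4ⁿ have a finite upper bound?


aₙ = 7·4ⁿ → as n→∞, aₙ→∞ (since base 4 > 1)
No finite upper bound exists
The sequence is UNBOUNDED

Unbounded (aₙ → ∞ as n → ∞)


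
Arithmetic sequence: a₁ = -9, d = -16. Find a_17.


aₙ = a₁ + (n-1)d
= -9 + (17-1)×-16
= -9 - 256
= -265

a_17 = -265


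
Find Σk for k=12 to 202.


Σₖ₌12^202 k = Σₖ₌₁^202 k − Σₖ₌₁^11 k
= 202·203/2 − 11·12/2
= 20503 − 66 = 20437

Σk = 20437


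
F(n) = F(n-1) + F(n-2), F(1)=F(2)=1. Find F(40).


Fibonacci sequence: 1, 1, 2, 3, 5, 8, 13, 21, 34, 55, 89, ...
F(40) = 102334155

F(40) = 102334155


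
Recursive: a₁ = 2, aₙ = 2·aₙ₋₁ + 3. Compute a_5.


Computing step by step:
a_1 = 2
a_2 = 7
a_3 = 17
a_4 = 37
a_5 = 77


a_5 = 77


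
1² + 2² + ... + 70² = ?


n = 70
n(n+1)(2n+1)/6 = 70×71×141/6
= 700770/6 = 116795

Σk² = 116795


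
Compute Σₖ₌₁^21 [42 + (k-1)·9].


aₙ = 42 + (21-1)×9 = 222
Sₙ = n(a₁+aₙ)/2 = 21×(42+222)/2
= 21×264/2 = 2772

S_21 = 2772


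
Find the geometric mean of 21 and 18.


GM = √(21×18) = √378 = 19.4422

GM = 19.4422


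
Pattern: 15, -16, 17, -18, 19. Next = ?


Pattern: alternating sign, magnitude arithmetic (d=1)
Terms: 15, -16, 17, -18, 19
Next term = -20

Next term = -20


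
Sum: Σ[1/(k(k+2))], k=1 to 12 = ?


1/(k(k+2)) = (1/2)·(1/k - 1/(k+2)) (partial fractions)
Telescoping: Σ = (1/2)·(1 + 1/2 - 1/13 - 1/14) = 123/182

Sum = 123/182


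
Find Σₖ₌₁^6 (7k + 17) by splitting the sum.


Σ(7k+17) = 7·Σk + 17·n
= 7·21 + 17·6
= 147 + 102 = 249

Σ = 249


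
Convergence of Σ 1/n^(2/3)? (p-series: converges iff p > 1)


p-series test: Σ c/n^p converges if p > 1, diverges if p ≤ 1 (constant c > 0 doesn't affect convergence).
p = 2/3
2/3 ≤ 1 → DIVERGES

Diverges (p = 2/3 ≤ 1)


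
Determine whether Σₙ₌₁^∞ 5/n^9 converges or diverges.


p-series test: Σ c/n^p converges if p > 1, diverges if p ≤ 1 (constant c > 0 doesn't affect convergence).
p = 9
9 > 1 → CONVERGES

Converges (p = 9 > 1)


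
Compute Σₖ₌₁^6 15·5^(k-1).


Sₙ = 15×(5^6 - 1)/(5 - 1)
= 15×(15625 - 1)/4
= 15×15624/4
= 58590

S_6 = 58590


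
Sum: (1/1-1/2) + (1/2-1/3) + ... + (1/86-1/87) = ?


Telescoping: adjacent terms cancel.
= 1/1 - 1/87
= 1 - 1/87 = 86/87

Sum = 86/87


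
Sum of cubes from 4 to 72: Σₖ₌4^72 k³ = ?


Σₖ₌4^72 k³ = [72·73/2]² − [3·4/2]²
= 6906384 − 36 = 6906348

Σk³ = 6906348


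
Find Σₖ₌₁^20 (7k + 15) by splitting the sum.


Σ(7k+15) = 7·Σk + 15·n
= 7·210 + 15·20
= 1470 + 300 = 1770

Σ = 1770


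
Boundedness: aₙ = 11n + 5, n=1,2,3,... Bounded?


aₙ = 11n + 5 → as n→∞, aₙ→∞
No finite upper bound exists
The sequence is UNBOUNDED

Unbounded (aₙ → ∞ as n → ∞)


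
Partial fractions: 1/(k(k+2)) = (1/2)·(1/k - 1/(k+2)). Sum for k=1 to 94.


1/(k(k+2)) = (1/2)·(1/k - 1/(k+2)) (partial fractions)
Telescoping: Σ = (1/2)·(1 + 1/2 - 1/95 - 1/96) = 13489/18240

Sum = 13489/18240


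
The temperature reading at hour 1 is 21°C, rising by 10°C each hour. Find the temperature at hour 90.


aₙ = a₁ + (n-1)d
= 21 + (90-1)×10
= 21 + 890
= 911

a_90 = 911


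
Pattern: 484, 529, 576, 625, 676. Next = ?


Pattern: perfect squares: n²
Terms: 484, 529, 576, 625, 676
Next term = 729

Next term = 729


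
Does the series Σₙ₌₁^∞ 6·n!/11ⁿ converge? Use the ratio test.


aₙ = 6·n!/11^n
a_{n+1}/aₙ = (n+1)!/11^(n+1) × 11^n/n!  (constant 6 cancels)
= (n+1)/11
L = lim(n→∞) (n+1)/11 = ∞
L > 1 → series DIVERGES

Diverges (ratio test: L = ∞ > 1)


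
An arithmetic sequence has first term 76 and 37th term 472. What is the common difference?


d = (aₙ - a₁)/(n-1)
= (472 - 76)/(37-1)
= 396/36 = 11

d = 11
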